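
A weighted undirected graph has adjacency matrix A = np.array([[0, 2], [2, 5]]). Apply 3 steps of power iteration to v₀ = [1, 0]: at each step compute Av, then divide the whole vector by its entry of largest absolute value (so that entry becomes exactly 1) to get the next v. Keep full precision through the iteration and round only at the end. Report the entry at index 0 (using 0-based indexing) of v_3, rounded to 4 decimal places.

Av0 = (0.00000, 2.00000); divide by 2.00000 → v1 = (0.00000, 1.00000)
Av1 = (2.00000, 5.00000); divide by 5.00000 → v2 = (0.40000, 1.00000)
Av2 = (2.00000, 5.80000); divide by 5.80000 → v3 = (0.34483, 1.00000)
Requested entry of v3: 20/58 = 0.3448

0.3448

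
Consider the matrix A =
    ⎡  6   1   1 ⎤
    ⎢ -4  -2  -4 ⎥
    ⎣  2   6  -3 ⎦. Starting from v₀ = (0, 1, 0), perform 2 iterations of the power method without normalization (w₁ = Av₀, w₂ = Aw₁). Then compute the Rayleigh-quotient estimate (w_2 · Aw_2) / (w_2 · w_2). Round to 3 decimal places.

w1 = Av₀ = (6·0 + 1·1 + 1·0; (-4)·0 + (-2)·1 + (-4)·0; 2·0 + 6·1 + (-3)·0) = (1, -2, 6)
w2 = Aw1 = (6·1 + 1·(-2) + 1·6; (-4)·1 + (-2)·(-2) + (-4)·6; 2·1 + 6·(-2) + (-3)·6) = (10, -24, -28)
Aw2 = (8, 120, -40)
w2·Aw2 = 10·8 + (-24)·120 + (-28)·(-40) = -1680; w2·w2 = 10·10 + (-24)·(-24) + (-28)·(-28) = 1460
λ ≈ -1680/1460 = -1.151

λ ≈ -1.151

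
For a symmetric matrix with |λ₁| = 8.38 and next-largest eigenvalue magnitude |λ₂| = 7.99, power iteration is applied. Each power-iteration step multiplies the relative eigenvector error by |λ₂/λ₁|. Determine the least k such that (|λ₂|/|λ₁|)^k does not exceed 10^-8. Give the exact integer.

|λ₂/λ₁| = 7.99/8.38 = 0.95346
Need k ≥ ln(10^-8) / ln(0.95346) = -18.4207 / -0.0477 ≈ 386.525
Smallest integer k satisfying the bound: 387

387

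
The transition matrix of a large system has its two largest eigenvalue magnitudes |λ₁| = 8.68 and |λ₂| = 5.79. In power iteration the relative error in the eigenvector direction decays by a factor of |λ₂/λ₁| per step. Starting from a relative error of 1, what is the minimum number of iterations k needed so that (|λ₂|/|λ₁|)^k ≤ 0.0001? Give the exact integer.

23

|λ₂/λ₁| = 5.79/8.68 = 0.66705
Need k ≥ ln(0.0001) / ln(0.66705) = -9.2103 / -0.4049 ≈ 22.748
Smallest integer k satisfying the bound: 23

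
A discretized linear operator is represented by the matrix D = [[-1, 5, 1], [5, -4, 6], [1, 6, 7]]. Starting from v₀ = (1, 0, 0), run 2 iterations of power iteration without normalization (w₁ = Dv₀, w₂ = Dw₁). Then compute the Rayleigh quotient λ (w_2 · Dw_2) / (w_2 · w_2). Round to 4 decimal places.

w1 = Dv₀ = (-1, 5, 1)
w2 = Dw1 = (27, -19, 36)
Dw2 = (-86, 427, 165)
w2·Dw2 = 27·(-86) + (-19)·427 + 36·165 = -4495; w2·w2 = 27·27 + (-19)·(-19) + 36·36 = 2386
λ ≈ -4495/2386 = -1.8839

-1.8839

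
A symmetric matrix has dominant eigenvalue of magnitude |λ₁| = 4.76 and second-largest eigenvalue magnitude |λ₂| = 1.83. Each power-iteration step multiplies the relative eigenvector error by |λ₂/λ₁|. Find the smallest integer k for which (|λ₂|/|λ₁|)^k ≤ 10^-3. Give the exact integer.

8

|λ₂/λ₁| = 1.83/4.76 = 0.38445
Need k ≥ ln(10^-3) / ln(0.38445) = -6.9078 / -0.9559 ≈ 7.226
Smallest integer k satisfying the bound: 8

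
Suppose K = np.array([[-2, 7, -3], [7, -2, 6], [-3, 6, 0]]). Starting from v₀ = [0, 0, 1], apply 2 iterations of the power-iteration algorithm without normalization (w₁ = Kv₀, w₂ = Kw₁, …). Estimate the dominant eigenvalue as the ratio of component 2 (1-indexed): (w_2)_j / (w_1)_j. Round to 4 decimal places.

w1 = Kv₀ = ((-2)·0 + 7·0 + (-3)·1; 7·0 + (-2)·0 + 6·1; (-3)·0 + 6·0 + 0·1) = (-3, 6, 0)
w2 = Kw1 = ((-2)·(-3) + 7·6 + (-3)·0; 7·(-3) + (-2)·6 + 6·0; (-3)·(-3) + 6·6 + 0·0) = (48, -33, 45)
Ratio at component: -33 / 6 = -5.5000

λ ≈ -5.5000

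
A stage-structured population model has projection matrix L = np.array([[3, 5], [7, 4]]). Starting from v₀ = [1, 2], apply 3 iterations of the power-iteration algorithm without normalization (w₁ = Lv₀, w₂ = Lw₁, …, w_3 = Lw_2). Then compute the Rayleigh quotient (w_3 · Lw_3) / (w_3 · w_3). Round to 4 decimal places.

w1 = Lv₀ = (13, 15)
w2 = Lw1 = (114, 151)
w3 = Lw2 = (1097, 1402)
Lw3 = (10301, 13287)
w3·Lw3 = 1097·10301 + 1402·13287 = 29928571; w3·w3 = 1097·1097 + 1402·1402 = 3169013
λ ≈ 29928571/3169013 = 9.4441

λ ≈ 9.4441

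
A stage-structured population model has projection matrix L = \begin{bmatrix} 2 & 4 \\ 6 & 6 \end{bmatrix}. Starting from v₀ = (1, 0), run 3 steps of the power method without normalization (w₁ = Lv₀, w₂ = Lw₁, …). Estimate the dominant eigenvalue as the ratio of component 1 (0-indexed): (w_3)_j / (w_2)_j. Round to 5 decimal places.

9.50000

w1 = Lv₀ = (2, 6)
w2 = Lw1 = (28, 48)
w3 = Lw2 = (248, 456)
Ratio at component: 456 / 48 = 9.50000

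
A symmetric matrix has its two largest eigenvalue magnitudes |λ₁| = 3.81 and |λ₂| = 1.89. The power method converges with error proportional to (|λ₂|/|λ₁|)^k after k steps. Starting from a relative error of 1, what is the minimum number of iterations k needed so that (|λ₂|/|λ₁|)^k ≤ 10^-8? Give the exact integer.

|λ₂/λ₁| = 1.89/3.81 = 0.49606
Need k ≥ ln(10^-8) / ln(0.49606) = -18.4207 / -0.7011 ≈ 26.276
Smallest integer k satisfying the bound: 27

27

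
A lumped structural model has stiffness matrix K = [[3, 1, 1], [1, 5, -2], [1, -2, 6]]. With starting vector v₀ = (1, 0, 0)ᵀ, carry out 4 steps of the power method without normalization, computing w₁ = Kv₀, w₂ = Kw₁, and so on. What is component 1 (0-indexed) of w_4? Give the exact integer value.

99

w1 = Kv₀ = (3, 1, 1)
w2 = Kw1 = (11, 6, 7)
w3 = Kw2 = (46, 27, 41)
w4 = Kw3 = (206, 99, 238)
The requested component of w4 is 99.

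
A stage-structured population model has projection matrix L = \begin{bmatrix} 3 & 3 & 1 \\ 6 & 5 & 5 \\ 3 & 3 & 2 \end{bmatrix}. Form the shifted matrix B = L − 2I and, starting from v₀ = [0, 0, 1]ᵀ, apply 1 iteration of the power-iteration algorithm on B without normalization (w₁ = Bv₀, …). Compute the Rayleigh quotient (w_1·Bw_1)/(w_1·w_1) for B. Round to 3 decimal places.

4.654

B = L − 2I has rows (1, 3, 1); (6, 3, 5); (3, 3, 0)
w1 = Bv₀ = (1·0 + 3·0 + 1·1; 6·0 + 3·0 + 5·1; 3·0 + 3·0 + 0·1) = (1, 5, 0)
Bw1 = (16, 21, 18)
w1·Bw1 = 121; w1·w1 = 26; μ ≈ 121/26 = 4.654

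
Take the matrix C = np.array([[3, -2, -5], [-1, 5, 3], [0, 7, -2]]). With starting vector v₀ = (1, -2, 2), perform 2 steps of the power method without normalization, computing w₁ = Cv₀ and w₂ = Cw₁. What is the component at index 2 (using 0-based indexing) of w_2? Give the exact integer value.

1

w1 = Cv₀ = (3·1 + (-2)·(-2) + (-5)·2; (-1)·1 + 5·(-2) + 3·2; 0·1 + 7·(-2) + (-2)·2) = (-3, -5, -18)
w2 = Cw1 = (3·(-3) + (-2)·(-5) + (-5)·(-18); (-1)·(-3) + 5·(-5) + 3·(-18); 0·(-3) + 7·(-5) + (-2)·(-18)) = (91, -76, 1)
The requested component of w2 is 1.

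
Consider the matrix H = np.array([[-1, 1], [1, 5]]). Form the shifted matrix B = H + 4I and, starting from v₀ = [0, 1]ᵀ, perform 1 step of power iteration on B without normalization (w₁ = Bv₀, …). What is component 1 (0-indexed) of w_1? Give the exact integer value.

9

B = H + 4I has rows (3, 1); (1, 9)
w1 = Bv₀ = (3·0 + 1·1; 1·0 + 9·1) = (1, 9)
Requested component of w1: 9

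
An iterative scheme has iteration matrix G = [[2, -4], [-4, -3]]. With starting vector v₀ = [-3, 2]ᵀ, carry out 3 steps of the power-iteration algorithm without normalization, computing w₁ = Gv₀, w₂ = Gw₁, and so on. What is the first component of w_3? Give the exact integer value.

w1 = Gv₀ = (-14, 6)
w2 = Gw1 = (-52, 38)
w3 = Gw2 = (-256, 94)
The requested component of w3 is -256.

-256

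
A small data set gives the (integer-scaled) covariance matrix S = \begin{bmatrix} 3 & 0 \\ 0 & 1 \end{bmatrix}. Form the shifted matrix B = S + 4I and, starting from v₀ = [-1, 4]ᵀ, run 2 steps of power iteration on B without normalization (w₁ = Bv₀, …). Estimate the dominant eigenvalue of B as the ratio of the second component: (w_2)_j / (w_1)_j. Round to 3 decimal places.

B = S + 4I has rows (7, 0); (0, 5)
w1 = Bv₀ = (-7, 20)
w2 = Bw1 = (-49, 100)
Ratio: 100/20 = 5.000

5.000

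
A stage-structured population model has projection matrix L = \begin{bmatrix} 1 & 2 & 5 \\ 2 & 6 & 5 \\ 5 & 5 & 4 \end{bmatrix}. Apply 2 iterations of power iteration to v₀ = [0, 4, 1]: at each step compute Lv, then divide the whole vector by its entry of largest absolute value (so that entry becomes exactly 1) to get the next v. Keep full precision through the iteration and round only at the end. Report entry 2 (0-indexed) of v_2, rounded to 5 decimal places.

0.95625

Lv0 = (13.000000, 29.000000, 24.000000); divide by 29.000000 → v1 = (0.448276, 1.000000, 0.827586)
Lv1 = (6.586207, 11.034483, 10.551724); divide by 11.034483 → v2 = (0.596875, 1.000000, 0.956250)
Requested entry of v2: 306/320 = 0.95625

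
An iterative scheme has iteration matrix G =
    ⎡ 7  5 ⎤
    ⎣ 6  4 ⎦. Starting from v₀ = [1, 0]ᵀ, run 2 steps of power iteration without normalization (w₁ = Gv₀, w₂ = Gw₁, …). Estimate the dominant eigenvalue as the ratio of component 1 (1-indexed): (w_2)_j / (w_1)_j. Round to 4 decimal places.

λ ≈ 11.2857

w1 = Gv₀ = (7·1 + 5·0; 6·1 + 4·0) = (7, 6)
w2 = Gw1 = (7·7 + 5·6; 6·7 + 4·6) = (79, 66)
Ratio at component: 79 / 7 = 11.2857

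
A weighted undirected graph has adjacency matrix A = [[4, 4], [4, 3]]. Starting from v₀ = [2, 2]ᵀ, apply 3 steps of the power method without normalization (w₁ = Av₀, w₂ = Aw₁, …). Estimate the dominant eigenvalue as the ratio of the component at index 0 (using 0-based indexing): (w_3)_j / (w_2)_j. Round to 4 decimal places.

7.5333

w1 = Av₀ = (4·2 + 4·2; 4·2 + 3·2) = (16, 14)
w2 = Aw1 = (4·16 + 4·14; 4·16 + 3·14) = (120, 106)
w3 = Aw2 = (904, 798)
Ratio at component: 904 / 120 = 7.5333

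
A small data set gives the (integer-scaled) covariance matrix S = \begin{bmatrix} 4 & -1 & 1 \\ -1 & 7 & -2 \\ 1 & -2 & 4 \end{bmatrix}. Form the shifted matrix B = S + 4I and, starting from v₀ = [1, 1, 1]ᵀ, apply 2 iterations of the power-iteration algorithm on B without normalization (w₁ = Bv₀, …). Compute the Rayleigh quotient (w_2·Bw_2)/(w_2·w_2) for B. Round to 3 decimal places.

B = S + 4I has rows (8, -1, 1); (-1, 11, -2); (1, -2, 8)
w1 = Bv₀ = (8·1 + (-1)·1 + 1·1; (-1)·1 + 11·1 + (-2)·1; 1·1 + (-2)·1 + 8·1) = (8, 8, 7)
w2 = Bw1 = (8·8 + (-1)·8 + 1·7; (-1)·8 + 11·8 + (-2)·7; 1·8 + (-2)·8 + 8·7) = (63, 66, 48)
Bw2 = (486, 567, 315)
w2·Bw2 = 83160; w2·w2 = 10629; μ ≈ 83160/10629 = 7.824

7.824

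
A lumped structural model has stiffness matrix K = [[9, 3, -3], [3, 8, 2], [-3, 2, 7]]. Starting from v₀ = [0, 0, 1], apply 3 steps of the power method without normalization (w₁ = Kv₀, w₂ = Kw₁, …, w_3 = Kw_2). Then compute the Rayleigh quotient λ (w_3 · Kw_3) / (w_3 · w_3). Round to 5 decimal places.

λ ≈ 10.49460

w1 = Kv₀ = (-3, 2, 7)
w2 = Kw1 = (-42, 21, 62)
w3 = Kw2 = (-501, 166, 602)
Kw3 = (-5817, 1029, 6049)
w3·Kw3 = (-501)·(-5817) + 166·1029 + 602·6049 = 6726629; w3·w3 = (-501)·(-501) + 166·166 + 602·602 = 640961
λ ≈ 6726629/640961 = 10.49460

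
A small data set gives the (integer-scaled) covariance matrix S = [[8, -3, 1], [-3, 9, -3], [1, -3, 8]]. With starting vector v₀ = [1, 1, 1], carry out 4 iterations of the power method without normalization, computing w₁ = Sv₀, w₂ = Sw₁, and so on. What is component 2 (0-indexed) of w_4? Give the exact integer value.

4941

w1 = Sv₀ = (6, 3, 6)
w2 = Sw1 = (45, -9, 45)
w3 = Sw2 = (432, -351, 432)
w4 = Sw3 = (4941, -5751, 4941)
The requested component of w4 is 4941.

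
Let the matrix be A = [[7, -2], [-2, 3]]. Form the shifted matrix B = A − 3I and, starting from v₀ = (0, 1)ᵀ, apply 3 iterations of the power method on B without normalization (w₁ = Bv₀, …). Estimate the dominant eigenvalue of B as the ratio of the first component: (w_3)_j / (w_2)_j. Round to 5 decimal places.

μ ≈ 5.00000

B = A − 3I has rows (4, -2); (-2, 0)
w1 = Bv₀ = (-2, 0)
w2 = Bw1 = (-8, 4)
w3 = Bw2 = (-40, 16)
Ratio: -40/-8 = 5.00000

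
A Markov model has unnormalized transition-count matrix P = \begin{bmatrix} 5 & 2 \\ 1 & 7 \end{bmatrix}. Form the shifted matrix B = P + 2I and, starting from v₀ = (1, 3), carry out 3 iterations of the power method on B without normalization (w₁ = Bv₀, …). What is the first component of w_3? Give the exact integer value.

1559

B = P + 2I has rows (7, 2); (1, 9)
w1 = Bv₀ = (13, 28)
w2 = Bw1 = (147, 265)
w3 = Bw2 = (1559, 2532)
Requested component of w3: 1559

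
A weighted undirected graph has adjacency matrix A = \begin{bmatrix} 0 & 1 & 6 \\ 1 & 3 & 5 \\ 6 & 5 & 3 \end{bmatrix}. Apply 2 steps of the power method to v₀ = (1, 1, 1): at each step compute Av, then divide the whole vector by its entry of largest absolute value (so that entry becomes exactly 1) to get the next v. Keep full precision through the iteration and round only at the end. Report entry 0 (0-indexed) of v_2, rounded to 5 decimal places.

0.72093

Av0 = (7.000000, 9.000000, 14.000000); divide by 14.000000 → v1 = (0.500000, 0.642857, 1.000000)
Av1 = (6.642857, 7.428571, 9.214286); divide by 9.214286 → v2 = (0.720930, 0.806202, 1.000000)
Requested entry of v2: 93/129 = 0.72093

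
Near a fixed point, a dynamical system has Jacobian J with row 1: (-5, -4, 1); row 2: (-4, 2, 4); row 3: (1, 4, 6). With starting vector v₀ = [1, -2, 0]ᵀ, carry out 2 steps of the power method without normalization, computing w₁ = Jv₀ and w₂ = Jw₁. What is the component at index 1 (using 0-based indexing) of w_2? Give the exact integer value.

-56

w1 = Jv₀ = ((-5)·1 + (-4)·(-2) + 1·0; (-4)·1 + 2·(-2) + 4·0; 1·1 + 4·(-2) + 6·0) = (3, -8, -7)
w2 = Jw1 = ((-5)·3 + (-4)·(-8) + 1·(-7); (-4)·3 + 2·(-8) + 4·(-7); 1·3 + 4·(-8) + 6·(-7)) = (10, -56, -71)
The requested component of w2 is -56.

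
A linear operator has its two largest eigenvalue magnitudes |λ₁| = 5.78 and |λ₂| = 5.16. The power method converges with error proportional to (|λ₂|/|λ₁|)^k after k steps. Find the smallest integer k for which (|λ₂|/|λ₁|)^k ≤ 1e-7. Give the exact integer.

143

|λ₂/λ₁| = 5.16/5.78 = 0.89273
Need k ≥ ln(1e-7) / ln(0.89273) = -16.1181 / -0.1135 ≈ 142.051
Smallest integer k satisfying the bound: 143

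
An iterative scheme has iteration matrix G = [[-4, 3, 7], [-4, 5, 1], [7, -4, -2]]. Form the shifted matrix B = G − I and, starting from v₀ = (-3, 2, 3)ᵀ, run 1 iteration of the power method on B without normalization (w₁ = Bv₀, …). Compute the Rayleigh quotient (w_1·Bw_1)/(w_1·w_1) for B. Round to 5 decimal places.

B = G − I has rows (-5, 3, 7); (-4, 4, 1); (7, -4, -3)
w1 = Bv₀ = (42, 23, -38)
Bw1 = (-407, -114, 316)
w1·Bw1 = -31724; w1·w1 = 3737; μ ≈ -31724/3737 = -8.48916

-8.48916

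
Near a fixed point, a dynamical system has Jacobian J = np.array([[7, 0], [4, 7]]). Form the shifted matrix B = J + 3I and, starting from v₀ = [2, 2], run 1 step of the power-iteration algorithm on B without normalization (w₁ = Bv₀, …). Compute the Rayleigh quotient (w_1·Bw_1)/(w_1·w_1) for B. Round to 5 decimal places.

B = J + 3I has rows (10, 0); (4, 10)
w1 = Bv₀ = (20, 28)
Bw1 = (200, 360)
w1·Bw1 = 14080; w1·w1 = 1184; μ ≈ 14080/1184 = 11.89189

11.89189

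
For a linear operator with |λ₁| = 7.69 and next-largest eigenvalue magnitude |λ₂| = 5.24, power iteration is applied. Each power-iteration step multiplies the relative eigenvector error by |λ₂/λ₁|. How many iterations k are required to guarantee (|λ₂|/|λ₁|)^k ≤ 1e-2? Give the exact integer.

|λ₂/λ₁| = 5.24/7.69 = 0.68140
Need k ≥ ln(1e-2) / ln(0.68140) = -4.6052 / -0.3836 ≈ 12.005
Smallest integer k satisfying the bound: 13

13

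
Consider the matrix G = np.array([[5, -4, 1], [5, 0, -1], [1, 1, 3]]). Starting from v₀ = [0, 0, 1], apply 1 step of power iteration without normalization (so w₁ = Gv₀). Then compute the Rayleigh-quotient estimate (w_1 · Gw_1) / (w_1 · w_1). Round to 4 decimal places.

w1 = Gv₀ = (5·0 + (-4)·0 + 1·1; 5·0 + 0·0 + (-1)·1; 1·0 + 1·0 + 3·1) = (1, -1, 3)
Gw1 = (12, 2, 9)
w1·Gw1 = 1·12 + (-1)·2 + 3·9 = 37; w1·w1 = 1·1 + (-1)·(-1) + 3·3 = 11
λ ≈ 37/11 = 3.3636

3.3636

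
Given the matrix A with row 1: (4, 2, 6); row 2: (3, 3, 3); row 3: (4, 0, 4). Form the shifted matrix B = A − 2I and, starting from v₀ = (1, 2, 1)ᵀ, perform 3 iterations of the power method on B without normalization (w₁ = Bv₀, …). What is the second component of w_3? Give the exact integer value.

B = A − 2I has rows (2, 2, 6); (3, 1, 3); (4, 0, 2)
w1 = Bv₀ = (2·1 + 2·2 + 6·1; 3·1 + 1·2 + 3·1; 4·1 + 0·2 + 2·1) = (12, 8, 6)
w2 = Bw1 = (2·12 + 2·8 + 6·6; 3·12 + 1·8 + 3·6; 4·12 + 0·8 + 2·6) = (76, 62, 60)
w3 = Bw2 = (636, 470, 424)
Requested component of w3: 470

470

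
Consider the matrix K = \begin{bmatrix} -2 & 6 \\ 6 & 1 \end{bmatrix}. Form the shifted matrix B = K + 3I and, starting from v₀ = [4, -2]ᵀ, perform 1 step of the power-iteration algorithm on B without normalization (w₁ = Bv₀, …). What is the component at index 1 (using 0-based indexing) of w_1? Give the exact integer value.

16

B = K + 3I has rows (1, 6); (6, 4)
w1 = Bv₀ = (1·4 + 6·(-2); 6·4 + 4·(-2)) = (-8, 16)
Requested component of w1: 16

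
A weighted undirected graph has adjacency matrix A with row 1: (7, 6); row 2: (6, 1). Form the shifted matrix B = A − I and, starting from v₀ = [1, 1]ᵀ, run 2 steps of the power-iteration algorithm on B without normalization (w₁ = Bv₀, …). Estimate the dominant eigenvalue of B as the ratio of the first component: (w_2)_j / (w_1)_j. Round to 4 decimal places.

B = A − I has rows (6, 6); (6, 0)
w1 = Bv₀ = (12, 6)
w2 = Bw1 = (108, 72)
Ratio: 108/12 = 9.0000

μ ≈ 9.0000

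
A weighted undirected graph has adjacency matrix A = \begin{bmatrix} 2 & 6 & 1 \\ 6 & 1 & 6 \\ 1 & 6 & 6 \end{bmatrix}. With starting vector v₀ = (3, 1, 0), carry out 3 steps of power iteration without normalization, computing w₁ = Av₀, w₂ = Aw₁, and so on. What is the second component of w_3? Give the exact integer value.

2107

w1 = Av₀ = (2·3 + 6·1 + 1·0; 6·3 + 1·1 + 6·0; 1·3 + 6·1 + 6·0) = (12, 19, 9)
w2 = Aw1 = (2·12 + 6·19 + 1·9; 6·12 + 1·19 + 6·9; 1·12 + 6·19 + 6·9) = (147, 145, 180)
w3 = Aw2 = (1344, 2107, 2097)
The requested component of w3 is 2107.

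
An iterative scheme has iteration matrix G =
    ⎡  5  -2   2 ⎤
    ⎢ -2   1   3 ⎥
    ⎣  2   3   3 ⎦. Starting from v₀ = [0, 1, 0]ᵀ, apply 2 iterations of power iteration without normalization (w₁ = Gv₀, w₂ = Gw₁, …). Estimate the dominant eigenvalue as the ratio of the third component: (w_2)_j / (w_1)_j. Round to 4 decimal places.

2.6667

w1 = Gv₀ = (-2, 1, 3)
w2 = Gw1 = (-6, 14, 8)
Ratio at component: 8 / 3 = 2.6667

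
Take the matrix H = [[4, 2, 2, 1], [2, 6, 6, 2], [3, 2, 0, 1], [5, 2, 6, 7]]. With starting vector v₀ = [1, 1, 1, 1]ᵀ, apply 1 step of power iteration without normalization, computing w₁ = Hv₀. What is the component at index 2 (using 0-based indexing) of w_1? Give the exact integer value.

6

w1 = Hv₀ = (9, 16, 6, 20)
The requested component of w1 is 6.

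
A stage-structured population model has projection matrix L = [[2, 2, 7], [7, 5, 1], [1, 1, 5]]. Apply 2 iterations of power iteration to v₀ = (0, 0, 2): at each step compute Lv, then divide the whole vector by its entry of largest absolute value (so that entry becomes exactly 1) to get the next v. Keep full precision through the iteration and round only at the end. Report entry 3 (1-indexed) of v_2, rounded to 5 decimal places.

0.55932

Lv0 = (14.000000, 2.000000, 10.000000); divide by 14.000000 → v1 = (1.000000, 0.142857, 0.714286)
Lv1 = (7.285714, 8.428571, 4.714286); divide by 8.428571 → v2 = (0.864407, 1.000000, 0.559322)
Requested entry of v2: 66/118 = 0.55932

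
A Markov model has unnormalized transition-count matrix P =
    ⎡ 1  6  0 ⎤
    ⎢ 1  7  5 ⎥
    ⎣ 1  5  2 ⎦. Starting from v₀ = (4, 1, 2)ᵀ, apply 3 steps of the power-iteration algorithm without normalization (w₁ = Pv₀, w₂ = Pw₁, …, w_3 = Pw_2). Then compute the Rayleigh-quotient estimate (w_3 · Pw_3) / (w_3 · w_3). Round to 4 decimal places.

w1 = Pv₀ = (10, 21, 13)
w2 = Pw1 = (136, 222, 141)
w3 = Pw2 = (1468, 2395, 1528)
Pw3 = (15838, 25873, 16499)
w3·Pw3 = 1468·15838 + 2395·25873 + 1528·16499 = 110426491; w3·w3 = 1468·1468 + 2395·2395 + 1528·1528 = 10225833
λ ≈ 110426491/10225833 = 10.7988

10.7988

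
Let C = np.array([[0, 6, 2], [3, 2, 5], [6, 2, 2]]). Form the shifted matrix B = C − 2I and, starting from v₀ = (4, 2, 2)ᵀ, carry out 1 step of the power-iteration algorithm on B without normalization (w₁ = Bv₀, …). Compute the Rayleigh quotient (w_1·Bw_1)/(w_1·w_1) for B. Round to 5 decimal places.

5.67568

B = C − 2I has rows (-2, 6, 2); (3, 0, 5); (6, 2, 0)
w1 = Bv₀ = ((-2)·4 + 6·2 + 2·2; 3·4 + 0·2 + 5·2; 6·4 + 2·2 + 0·2) = (8, 22, 28)
Bw1 = (172, 164, 92)
w1·Bw1 = 7560; w1·w1 = 1332; μ ≈ 7560/1332 = 5.67568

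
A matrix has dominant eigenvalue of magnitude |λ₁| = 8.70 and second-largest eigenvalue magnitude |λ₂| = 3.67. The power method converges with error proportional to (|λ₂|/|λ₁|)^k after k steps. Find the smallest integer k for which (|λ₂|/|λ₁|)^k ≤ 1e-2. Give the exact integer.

6

|λ₂/λ₁| = 3.67/8.70 = 0.42184
Need k ≥ ln(1e-2) / ln(0.42184) = -4.6052 / -0.8631 ≈ 5.335
Smallest integer k satisfying the bound: 6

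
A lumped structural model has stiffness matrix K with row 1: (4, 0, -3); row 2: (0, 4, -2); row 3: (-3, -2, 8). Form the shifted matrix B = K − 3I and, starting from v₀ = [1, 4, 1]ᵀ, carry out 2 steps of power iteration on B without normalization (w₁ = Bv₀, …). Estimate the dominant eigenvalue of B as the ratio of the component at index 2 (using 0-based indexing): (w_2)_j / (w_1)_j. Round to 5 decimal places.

B = K − 3I has rows (1, 0, -3); (0, 1, -2); (-3, -2, 5)
w1 = Bv₀ = (1·1 + 0·4 + (-3)·1; 0·1 + 1·4 + (-2)·1; (-3)·1 + (-2)·4 + 5·1) = (-2, 2, -6)
w2 = Bw1 = (1·(-2) + 0·2 + (-3)·(-6); 0·(-2) + 1·2 + (-2)·(-6); (-3)·(-2) + (-2)·2 + 5·(-6)) = (16, 14, -28)
Ratio: -28/-6 = 4.66667

μ ≈ 4.66667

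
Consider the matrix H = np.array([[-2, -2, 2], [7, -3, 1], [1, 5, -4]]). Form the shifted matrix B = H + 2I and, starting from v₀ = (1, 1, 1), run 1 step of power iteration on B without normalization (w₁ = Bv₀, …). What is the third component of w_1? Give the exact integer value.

4

B = H + 2I has rows (0, -2, 2); (7, -1, 1); (1, 5, -2)
w1 = Bv₀ = (0·1 + (-2)·1 + 2·1; 7·1 + (-1)·1 + 1·1; 1·1 + 5·1 + (-2)·1) = (0, 7, 4)
Requested component of w1: 4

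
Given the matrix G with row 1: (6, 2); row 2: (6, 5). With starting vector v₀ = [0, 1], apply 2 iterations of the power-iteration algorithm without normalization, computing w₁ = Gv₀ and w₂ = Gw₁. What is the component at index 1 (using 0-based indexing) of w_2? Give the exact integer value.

37

w1 = Gv₀ = (2, 5)
w2 = Gw1 = (22, 37)
The requested component of w2 is 37.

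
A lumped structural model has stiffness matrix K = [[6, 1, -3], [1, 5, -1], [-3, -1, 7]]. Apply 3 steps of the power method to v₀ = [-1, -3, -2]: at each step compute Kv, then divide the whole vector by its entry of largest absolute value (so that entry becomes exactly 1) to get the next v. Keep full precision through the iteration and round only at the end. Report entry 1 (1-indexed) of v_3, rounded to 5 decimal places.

Kv0 = (-3.000000, -14.000000, -8.000000); divide by -14.000000 → v1 = (0.214286, 1.000000, 0.571429)
Kv1 = (0.571429, 4.642857, 2.357143); divide by 4.642857 → v2 = (0.123077, 1.000000, 0.507692)
Kv2 = (0.215385, 4.615385, 2.184615); divide by 4.615385 → v3 = (0.046667, 1.000000, 0.473333)
Requested entry of v3: -14/-300 = 0.04667

0.04667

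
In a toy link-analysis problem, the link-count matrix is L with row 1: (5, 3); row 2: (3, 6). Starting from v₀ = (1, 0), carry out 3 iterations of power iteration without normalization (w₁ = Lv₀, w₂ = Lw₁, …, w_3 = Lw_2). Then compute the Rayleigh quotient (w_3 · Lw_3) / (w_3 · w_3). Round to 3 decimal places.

λ ≈ 8.537

w1 = Lv₀ = (5·1 + 3·0; 3·1 + 6·0) = (5, 3)
w2 = Lw1 = (5·5 + 3·3; 3·5 + 6·3) = (34, 33)
w3 = Lw2 = (269, 300)
Lw3 = (2245, 2607)
w3·Lw3 = 269·2245 + 300·2607 = 1386005; w3·w3 = 269·269 + 300·300 = 162361
λ ≈ 1386005/162361 = 8.537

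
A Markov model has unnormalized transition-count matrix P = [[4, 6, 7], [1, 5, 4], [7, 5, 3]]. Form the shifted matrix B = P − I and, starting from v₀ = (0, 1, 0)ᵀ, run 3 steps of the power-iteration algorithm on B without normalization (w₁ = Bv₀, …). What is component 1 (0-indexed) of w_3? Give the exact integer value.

533

B = P − I has rows (3, 6, 7); (1, 4, 4); (7, 5, 2)
w1 = Bv₀ = (6, 4, 5)
w2 = Bw1 = (77, 42, 72)
w3 = Bw2 = (987, 533, 893)
Requested component of w3: 533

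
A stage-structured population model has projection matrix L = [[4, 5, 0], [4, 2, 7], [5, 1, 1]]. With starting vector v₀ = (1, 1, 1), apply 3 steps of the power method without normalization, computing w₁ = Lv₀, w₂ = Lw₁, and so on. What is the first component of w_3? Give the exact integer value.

w1 = Lv₀ = (4·1 + 5·1 + 0·1; 4·1 + 2·1 + 7·1; 5·1 + 1·1 + 1·1) = (9, 13, 7)
w2 = Lw1 = (4·9 + 5·13 + 0·7; 4·9 + 2·13 + 7·7; 5·9 + 1·13 + 1·7) = (101, 111, 65)
w3 = Lw2 = (959, 1081, 681)
The requested component of w3 is 959.

959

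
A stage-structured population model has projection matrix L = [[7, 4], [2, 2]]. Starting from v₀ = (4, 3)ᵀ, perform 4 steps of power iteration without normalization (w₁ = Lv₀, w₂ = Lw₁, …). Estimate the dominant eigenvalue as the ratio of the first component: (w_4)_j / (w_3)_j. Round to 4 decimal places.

w1 = Lv₀ = (40, 14)
w2 = Lw1 = (336, 108)
w3 = Lw2 = (2784, 888)
w4 = Lw3 = (23040, 7344)
Ratio at component: 23040 / 2784 = 8.2759

8.2759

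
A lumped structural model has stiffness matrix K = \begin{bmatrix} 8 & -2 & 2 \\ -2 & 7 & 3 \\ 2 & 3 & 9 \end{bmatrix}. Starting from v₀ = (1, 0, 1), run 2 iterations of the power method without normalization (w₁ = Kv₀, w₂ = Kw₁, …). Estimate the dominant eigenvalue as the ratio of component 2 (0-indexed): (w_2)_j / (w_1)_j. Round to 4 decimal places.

11.0909

w1 = Kv₀ = (8·1 + (-2)·0 + 2·1; (-2)·1 + 7·0 + 3·1; 2·1 + 3·0 + 9·1) = (10, 1, 11)
w2 = Kw1 = (8·10 + (-2)·1 + 2·11; (-2)·10 + 7·1 + 3·11; 2·10 + 3·1 + 9·11) = (100, 20, 122)
Ratio at component: 122 / 11 = 11.0909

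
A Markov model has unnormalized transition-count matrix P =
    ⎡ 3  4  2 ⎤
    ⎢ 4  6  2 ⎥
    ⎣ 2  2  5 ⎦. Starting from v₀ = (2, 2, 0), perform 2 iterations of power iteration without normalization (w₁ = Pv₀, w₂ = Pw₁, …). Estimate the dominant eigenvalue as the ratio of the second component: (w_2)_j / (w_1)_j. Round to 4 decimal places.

λ ≈ 9.6000

w1 = Pv₀ = (14, 20, 8)
w2 = Pw1 = (138, 192, 108)
Ratio at component: 192 / 20 = 9.6000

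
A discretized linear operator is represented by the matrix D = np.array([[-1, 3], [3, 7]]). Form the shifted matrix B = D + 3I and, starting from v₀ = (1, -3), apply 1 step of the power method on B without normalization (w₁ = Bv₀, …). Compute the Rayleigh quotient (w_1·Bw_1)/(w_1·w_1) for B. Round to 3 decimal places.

B = D + 3I has rows (2, 3); (3, 10)
w1 = Bv₀ = (2·1 + 3·(-3); 3·1 + 10·(-3)) = (-7, -27)
Bw1 = (-95, -291)
w1·Bw1 = 8522; w1·w1 = 778; μ ≈ 8522/778 = 10.954

10.954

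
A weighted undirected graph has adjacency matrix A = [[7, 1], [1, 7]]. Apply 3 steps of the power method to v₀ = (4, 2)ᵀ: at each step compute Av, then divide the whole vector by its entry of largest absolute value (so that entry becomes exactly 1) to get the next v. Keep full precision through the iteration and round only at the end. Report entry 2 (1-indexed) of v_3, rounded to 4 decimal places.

Av0 = (30.00000, 18.00000); divide by 30.00000 → v1 = (1.00000, 0.60000)
Av1 = (7.60000, 5.20000); divide by 7.60000 → v2 = (1.00000, 0.68421)
Av2 = (7.68421, 5.78947); divide by 7.68421 → v3 = (1.00000, 0.75342)
Requested entry of v3: 1320/1752 = 0.7534

0.7534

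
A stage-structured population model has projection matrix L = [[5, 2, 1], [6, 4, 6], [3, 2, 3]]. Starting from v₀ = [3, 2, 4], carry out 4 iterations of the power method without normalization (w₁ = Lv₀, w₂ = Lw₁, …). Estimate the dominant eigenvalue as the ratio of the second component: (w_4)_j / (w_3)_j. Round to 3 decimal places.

w1 = Lv₀ = (23, 50, 25)
w2 = Lw1 = (240, 488, 244)
w3 = Lw2 = (2420, 4856, 2428)
w4 = Lw3 = (24240, 48512, 24256)
Ratio at component: 48512 / 4856 = 9.990

λ ≈ 9.990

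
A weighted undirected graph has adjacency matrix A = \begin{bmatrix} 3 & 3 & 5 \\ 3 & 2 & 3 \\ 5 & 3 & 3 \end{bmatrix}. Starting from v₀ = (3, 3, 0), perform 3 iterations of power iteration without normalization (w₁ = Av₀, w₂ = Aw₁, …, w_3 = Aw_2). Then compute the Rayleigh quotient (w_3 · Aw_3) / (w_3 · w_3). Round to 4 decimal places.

w1 = Av₀ = (3·3 + 3·3 + 5·0; 3·3 + 2·3 + 3·0; 5·3 + 3·3 + 3·0) = (18, 15, 24)
w2 = Aw1 = (3·18 + 3·15 + 5·24; 3·18 + 2·15 + 3·24; 5·18 + 3·15 + 3·24) = (219, 156, 207)
w3 = Aw2 = (2160, 1590, 2184)
Aw3 = (22170, 16212, 22122)
w3·Aw3 = 2160·22170 + 1590·16212 + 2184·22122 = 121978728; w3·w3 = 2160·2160 + 1590·1590 + 2184·2184 = 11963556
λ ≈ 121978728/11963556 = 10.1959

10.1959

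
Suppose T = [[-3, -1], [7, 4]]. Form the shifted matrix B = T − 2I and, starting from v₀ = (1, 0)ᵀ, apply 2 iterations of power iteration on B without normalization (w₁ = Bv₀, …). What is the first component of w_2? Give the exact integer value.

B = T − 2I has rows (-5, -1); (7, 2)
w1 = Bv₀ = ((-5)·1 + (-1)·0; 7·1 + 2·0) = (-5, 7)
w2 = Bw1 = ((-5)·(-5) + (-1)·7; 7·(-5) + 2·7) = (18, -21)
Requested component of w2: 18

18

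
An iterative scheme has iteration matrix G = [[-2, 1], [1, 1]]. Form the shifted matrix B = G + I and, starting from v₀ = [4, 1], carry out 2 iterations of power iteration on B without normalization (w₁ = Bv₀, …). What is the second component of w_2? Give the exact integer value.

9

B = G + I has rows (-1, 1); (1, 2)
w1 = Bv₀ = (-3, 6)
w2 = Bw1 = (9, 9)
Requested component of w2: 9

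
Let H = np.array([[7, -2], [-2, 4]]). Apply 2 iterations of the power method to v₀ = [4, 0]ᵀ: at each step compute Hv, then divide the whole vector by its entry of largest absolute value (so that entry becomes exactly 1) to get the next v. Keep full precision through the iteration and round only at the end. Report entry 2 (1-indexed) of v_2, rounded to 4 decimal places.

Hv0 = (28.00000, -8.00000); divide by 28.00000 → v1 = (1.00000, -0.28571)
Hv1 = (7.57143, -3.14286); divide by 7.57143 → v2 = (1.00000, -0.41509)
Requested entry of v2: -88/212 = -0.4151

-0.4151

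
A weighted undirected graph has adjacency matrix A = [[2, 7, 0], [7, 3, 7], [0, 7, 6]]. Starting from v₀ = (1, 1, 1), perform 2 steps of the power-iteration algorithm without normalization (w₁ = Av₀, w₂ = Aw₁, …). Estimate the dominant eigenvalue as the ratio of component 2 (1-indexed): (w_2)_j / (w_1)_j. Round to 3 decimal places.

w1 = Av₀ = (2·1 + 7·1 + 0·1; 7·1 + 3·1 + 7·1; 0·1 + 7·1 + 6·1) = (9, 17, 13)
w2 = Aw1 = (2·9 + 7·17 + 0·13; 7·9 + 3·17 + 7·13; 0·9 + 7·17 + 6·13) = (137, 205, 197)
Ratio at component: 205 / 17 = 12.059

λ ≈ 12.059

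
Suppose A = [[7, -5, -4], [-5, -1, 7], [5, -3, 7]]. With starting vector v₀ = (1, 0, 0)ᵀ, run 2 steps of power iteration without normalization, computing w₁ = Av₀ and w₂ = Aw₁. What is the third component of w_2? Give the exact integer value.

w1 = Av₀ = (7·1 + (-5)·0 + (-4)·0; (-5)·1 + (-1)·0 + 7·0; 5·1 + (-3)·0 + 7·0) = (7, -5, 5)
w2 = Aw1 = (7·7 + (-5)·(-5) + (-4)·5; (-5)·7 + (-1)·(-5) + 7·5; 5·7 + (-3)·(-5) + 7·5) = (54, 5, 85)
The requested component of w2 is 85.

85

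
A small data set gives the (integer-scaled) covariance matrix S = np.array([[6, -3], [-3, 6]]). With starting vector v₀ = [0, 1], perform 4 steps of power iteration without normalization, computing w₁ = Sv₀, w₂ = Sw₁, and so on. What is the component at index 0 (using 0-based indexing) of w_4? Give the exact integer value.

w1 = Sv₀ = (-3, 6)
w2 = Sw1 = (-36, 45)
w3 = Sw2 = (-351, 378)
w4 = Sw3 = (-3240, 3321)
The requested component of w4 is -3240.

-3240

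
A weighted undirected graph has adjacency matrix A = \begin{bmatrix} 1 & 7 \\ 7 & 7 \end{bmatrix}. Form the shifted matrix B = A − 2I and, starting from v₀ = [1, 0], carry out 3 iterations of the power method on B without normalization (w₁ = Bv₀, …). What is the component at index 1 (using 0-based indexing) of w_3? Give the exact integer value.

490

B = A − 2I has rows (-1, 7); (7, 5)
w1 = Bv₀ = ((-1)·1 + 7·0; 7·1 + 5·0) = (-1, 7)
w2 = Bw1 = ((-1)·(-1) + 7·7; 7·(-1) + 5·7) = (50, 28)
w3 = Bw2 = (146, 490)
Requested component of w3: 490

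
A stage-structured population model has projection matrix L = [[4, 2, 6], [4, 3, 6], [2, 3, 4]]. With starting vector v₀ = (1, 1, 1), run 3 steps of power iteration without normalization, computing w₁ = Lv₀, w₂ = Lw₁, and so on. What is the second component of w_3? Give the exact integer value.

1529

w1 = Lv₀ = (12, 13, 9)
w2 = Lw1 = (128, 141, 99)
w3 = Lw2 = (1388, 1529, 1075)
The requested component of w3 is 1529.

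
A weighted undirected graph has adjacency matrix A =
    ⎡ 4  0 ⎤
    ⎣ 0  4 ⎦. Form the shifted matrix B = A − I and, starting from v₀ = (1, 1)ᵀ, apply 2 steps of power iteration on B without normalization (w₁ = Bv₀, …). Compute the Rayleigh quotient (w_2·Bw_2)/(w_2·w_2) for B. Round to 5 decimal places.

B = A − I has rows (3, 0); (0, 3)
w1 = Bv₀ = (3, 3)
w2 = Bw1 = (9, 9)
Bw2 = (27, 27)
w2·Bw2 = 486; w2·w2 = 162; μ ≈ 486/162 = 3.00000

3.00000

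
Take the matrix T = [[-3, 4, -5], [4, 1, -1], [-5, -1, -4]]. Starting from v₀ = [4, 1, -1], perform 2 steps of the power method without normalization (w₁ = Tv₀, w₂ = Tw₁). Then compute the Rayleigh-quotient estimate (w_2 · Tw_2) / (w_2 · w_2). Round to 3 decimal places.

w1 = Tv₀ = (-3, 18, -17)
w2 = Tw1 = (166, 23, 65)
Tw2 = (-731, 622, -1113)
w2·Tw2 = 166·(-731) + 23·622 + 65·(-1113) = -179385; w2·w2 = 166·166 + 23·23 + 65·65 = 32310
λ ≈ -179385/32310 = -5.552

λ ≈ -5.552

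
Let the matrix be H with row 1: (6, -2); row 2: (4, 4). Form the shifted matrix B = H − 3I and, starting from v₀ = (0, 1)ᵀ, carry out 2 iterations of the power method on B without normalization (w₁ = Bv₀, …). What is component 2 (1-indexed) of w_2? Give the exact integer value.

B = H − 3I has rows (3, -2); (4, 1)
w1 = Bv₀ = (3·0 + (-2)·1; 4·0 + 1·1) = (-2, 1)
w2 = Bw1 = (3·(-2) + (-2)·1; 4·(-2) + 1·1) = (-8, -7)
Requested component of w2: -7

-7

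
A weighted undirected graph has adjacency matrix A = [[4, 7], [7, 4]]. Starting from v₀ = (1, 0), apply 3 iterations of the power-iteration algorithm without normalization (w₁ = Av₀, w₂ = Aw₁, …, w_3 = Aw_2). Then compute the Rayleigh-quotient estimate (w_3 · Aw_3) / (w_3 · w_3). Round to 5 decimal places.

10.99424

w1 = Av₀ = (4·1 + 7·0; 7·1 + 4·0) = (4, 7)
w2 = Aw1 = (4·4 + 7·7; 7·4 + 4·7) = (65, 56)
w3 = Aw2 = (652, 679)
Aw3 = (7361, 7280)
w3·Aw3 = 652·7361 + 679·7280 = 9742492; w3·w3 = 652·652 + 679·679 = 886145
λ ≈ 9742492/886145 = 10.99424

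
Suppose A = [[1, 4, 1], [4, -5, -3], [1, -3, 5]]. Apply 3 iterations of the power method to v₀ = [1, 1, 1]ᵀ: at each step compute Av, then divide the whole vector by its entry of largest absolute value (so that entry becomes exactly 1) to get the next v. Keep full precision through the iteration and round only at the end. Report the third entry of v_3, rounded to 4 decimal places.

Av0 = (6.00000, -4.00000, 3.00000); divide by 6.00000 → v1 = (1.00000, -0.66667, 0.50000)
Av1 = (-1.16667, 5.83333, 5.50000); divide by 5.83333 → v2 = (-0.20000, 1.00000, 0.94286)
Av2 = (4.74286, -8.62857, 1.51429); divide by -8.62857 → v3 = (-0.54967, 1.00000, -0.17550)
Requested entry of v3: 53/-302 = -0.1755

-0.1755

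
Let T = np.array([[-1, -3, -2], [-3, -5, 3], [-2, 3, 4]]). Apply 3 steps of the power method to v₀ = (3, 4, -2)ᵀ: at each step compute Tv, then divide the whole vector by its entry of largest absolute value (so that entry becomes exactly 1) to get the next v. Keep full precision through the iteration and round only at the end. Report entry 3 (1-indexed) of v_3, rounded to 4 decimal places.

-0.0012

Tv0 = (-11.00000, -35.00000, -2.00000); divide by -35.00000 → v1 = (0.31429, 1.00000, 0.05714)
Tv1 = (-3.42857, -5.77143, 2.60000); divide by -5.77143 → v2 = (0.59406, 1.00000, -0.45050)
Tv2 = (-2.69307, -8.13366, 0.00990); divide by -8.13366 → v3 = (0.33110, 1.00000, -0.00122)
Requested entry of v3: 2/-1643 = -0.0012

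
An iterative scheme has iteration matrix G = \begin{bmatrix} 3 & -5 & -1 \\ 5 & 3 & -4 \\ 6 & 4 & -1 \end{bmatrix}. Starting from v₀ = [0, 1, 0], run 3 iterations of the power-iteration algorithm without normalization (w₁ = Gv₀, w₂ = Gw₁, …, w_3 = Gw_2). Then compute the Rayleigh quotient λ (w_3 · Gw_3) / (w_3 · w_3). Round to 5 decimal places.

-0.78883

w1 = Gv₀ = (3·0 + (-5)·1 + (-1)·0; 5·0 + 3·1 + (-4)·0; 6·0 + 4·1 + (-1)·0) = (-5, 3, 4)
w2 = Gw1 = (3·(-5) + (-5)·3 + (-1)·4; 5·(-5) + 3·3 + (-4)·4; 6·(-5) + 4·3 + (-1)·4) = (-34, -32, -22)
w3 = Gw2 = (80, -178, -310)
Gw3 = (1440, 1106, 78)
w3·Gw3 = 80·1440 + (-178)·1106 + (-310)·78 = -105848; w3·w3 = 80·80 + (-178)·(-178) + (-310)·(-310) = 134184
λ ≈ -105848/134184 = -0.78883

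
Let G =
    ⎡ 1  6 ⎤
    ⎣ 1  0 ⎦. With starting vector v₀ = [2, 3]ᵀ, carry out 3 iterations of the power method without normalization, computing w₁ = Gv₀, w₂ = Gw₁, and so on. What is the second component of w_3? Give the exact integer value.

32

w1 = Gv₀ = (1·2 + 6·3; 1·2 + 0·3) = (20, 2)
w2 = Gw1 = (1·20 + 6·2; 1·20 + 0·2) = (32, 20)
w3 = Gw2 = (152, 32)
The requested component of w3 is 32.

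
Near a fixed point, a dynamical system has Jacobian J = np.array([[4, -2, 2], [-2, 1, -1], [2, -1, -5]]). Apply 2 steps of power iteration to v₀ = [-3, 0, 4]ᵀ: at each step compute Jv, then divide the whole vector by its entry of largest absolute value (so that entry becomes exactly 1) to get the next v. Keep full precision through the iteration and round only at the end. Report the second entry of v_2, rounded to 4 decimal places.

0.3000

Jv0 = (-4.00000, 2.00000, -26.00000); divide by -26.00000 → v1 = (0.15385, -0.07692, 1.00000)
Jv1 = (2.76923, -1.38462, -4.61538); divide by -4.61538 → v2 = (-0.60000, 0.30000, 1.00000)
Requested entry of v2: 36/120 = 0.3000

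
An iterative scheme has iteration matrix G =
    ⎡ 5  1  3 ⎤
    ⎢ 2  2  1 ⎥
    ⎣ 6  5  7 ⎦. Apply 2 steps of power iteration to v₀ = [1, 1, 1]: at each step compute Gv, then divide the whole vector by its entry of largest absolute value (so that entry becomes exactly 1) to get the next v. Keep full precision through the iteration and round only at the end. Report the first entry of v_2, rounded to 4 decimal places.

Gv0 = (9.00000, 5.00000, 18.00000); divide by 18.00000 → v1 = (0.50000, 0.27778, 1.00000)
Gv1 = (5.77778, 2.55556, 11.38889); divide by 11.38889 → v2 = (0.50732, 0.22439, 1.00000)
Requested entry of v2: 104/205 = 0.5073

0.5073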